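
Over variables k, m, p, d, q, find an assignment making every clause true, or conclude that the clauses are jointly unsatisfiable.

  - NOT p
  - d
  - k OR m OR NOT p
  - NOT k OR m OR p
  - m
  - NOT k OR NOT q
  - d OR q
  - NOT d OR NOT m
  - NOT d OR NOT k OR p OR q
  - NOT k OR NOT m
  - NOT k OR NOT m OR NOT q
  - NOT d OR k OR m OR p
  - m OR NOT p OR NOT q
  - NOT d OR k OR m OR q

Unsatisfiable

Case m = True:
  (NOT p) forces p = False.
  (d) forces d = True.
  Clause (NOT d OR NOT m) is falsified — contradiction.
Case m = False:
  Clause (m) is falsified — contradiction.
Both cases fail, so the formula is unsatisfiable.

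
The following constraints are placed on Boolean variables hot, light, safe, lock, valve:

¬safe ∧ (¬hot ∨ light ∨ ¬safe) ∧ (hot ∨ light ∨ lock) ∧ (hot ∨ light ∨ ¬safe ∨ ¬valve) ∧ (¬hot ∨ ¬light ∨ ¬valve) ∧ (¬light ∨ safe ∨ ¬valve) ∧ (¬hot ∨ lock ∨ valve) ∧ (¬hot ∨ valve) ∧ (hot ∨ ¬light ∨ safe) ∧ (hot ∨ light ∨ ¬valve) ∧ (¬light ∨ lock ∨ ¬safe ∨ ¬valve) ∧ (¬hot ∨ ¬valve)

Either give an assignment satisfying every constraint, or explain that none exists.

Unit clause (¬safe) forces safe = False.
Try hot = True:
  (¬hot ∨ valve) forces valve = True.
  clause (¬hot ∨ ¬valve) is falsified — backtrack.
So hot = False.
  then (hot ∨ ¬light ∨ safe) forces light = False.
  then (hot ∨ light ∨ ¬valve) forces valve = False.
  then (hot ∨ light ∨ lock) forces lock = True.
All clauses satisfied.

hot=F; light=F; safe=F; lock=T; valve=F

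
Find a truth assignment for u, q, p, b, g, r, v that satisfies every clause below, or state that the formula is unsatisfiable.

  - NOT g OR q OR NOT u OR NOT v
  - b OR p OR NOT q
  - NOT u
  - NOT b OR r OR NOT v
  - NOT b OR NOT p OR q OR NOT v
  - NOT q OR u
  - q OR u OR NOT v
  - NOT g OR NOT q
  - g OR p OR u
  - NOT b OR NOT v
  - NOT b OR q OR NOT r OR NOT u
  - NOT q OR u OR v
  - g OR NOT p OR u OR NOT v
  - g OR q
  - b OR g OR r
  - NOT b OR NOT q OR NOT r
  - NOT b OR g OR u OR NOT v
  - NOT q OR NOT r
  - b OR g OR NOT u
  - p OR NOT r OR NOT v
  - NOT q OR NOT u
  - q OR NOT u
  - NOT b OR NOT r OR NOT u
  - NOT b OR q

u = False; q = False; p = False; b = False; g = True; r = True; v = False

Unit clause (NOT u) forces u = False.
In (NOT q OR u) only NOT q is left, so q = False.
In (q OR u OR NOT v) only NOT v is left, so v = False.
In (g OR q) only g is left, so g = True.
In (NOT b OR q) only NOT b is left, so b = False.
Set p = False.
Set r = True.
All clauses satisfied.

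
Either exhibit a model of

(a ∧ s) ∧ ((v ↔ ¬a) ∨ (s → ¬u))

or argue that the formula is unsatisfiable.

u: True, v: False, a: True, s: True

  a ∧ s = True
  (v ↔ ¬a) ∨ (s → ¬u) = True
    v ↔ ¬a = True
      ¬a = False
    s → ¬u = False
      ¬u = False
Both conjuncts True, so the formula holds.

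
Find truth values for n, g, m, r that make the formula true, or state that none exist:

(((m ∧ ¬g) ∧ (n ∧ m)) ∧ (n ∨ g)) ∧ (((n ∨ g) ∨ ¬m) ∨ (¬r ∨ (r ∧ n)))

n=T, g=F, m=T, r=T

  ((m ∧ ¬g) ∧ (n ∧ m)) ∧ (n ∨ g) = True
    (m ∧ ¬g) ∧ (n ∧ m) = True
      m ∧ ¬g = True
        ¬g = True
      n ∧ m = True
    n ∨ g = True
  ((n ∨ g) ∨ ¬m) ∨ (¬r ∨ (r ∧ n)) = True
    (n ∨ g) ∨ ¬m = True
      n ∨ g = True
      ¬m = False
    ¬r ∨ (r ∧ n) = True
      ¬r = False
      r ∧ n = True
Both conjuncts True, so the formula holds.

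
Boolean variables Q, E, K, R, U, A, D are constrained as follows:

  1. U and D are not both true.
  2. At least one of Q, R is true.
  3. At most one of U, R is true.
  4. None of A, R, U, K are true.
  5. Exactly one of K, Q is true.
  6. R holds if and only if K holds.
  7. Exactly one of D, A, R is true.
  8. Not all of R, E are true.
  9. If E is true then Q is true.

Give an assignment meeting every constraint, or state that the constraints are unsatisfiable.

Q=T, E=F, K=F, R=F, U=F, A=F, D=T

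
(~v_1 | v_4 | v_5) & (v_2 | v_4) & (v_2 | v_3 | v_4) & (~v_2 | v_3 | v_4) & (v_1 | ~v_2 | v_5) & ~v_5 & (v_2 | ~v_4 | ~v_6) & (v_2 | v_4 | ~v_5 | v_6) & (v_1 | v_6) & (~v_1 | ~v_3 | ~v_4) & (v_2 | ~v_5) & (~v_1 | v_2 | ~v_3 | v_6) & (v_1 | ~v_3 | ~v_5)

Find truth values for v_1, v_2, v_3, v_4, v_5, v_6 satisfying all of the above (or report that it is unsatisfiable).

v_1: True, v_2: False, v_3: False, v_4: True, v_5: False, v_6: False

Unit clause (~v_5) forces v_5 = False.
Try v_1 = False:
  (v_1 | ~v_2 | v_5) forces v_2 = False.
  (v_2 | v_4) forces v_4 = True.
  (v_2 | ~v_4 | ~v_6) forces v_6 = False.
  clause (v_1 | v_6) is falsified — backtrack.
So v_1 = True.
  then (~v_1 | v_4 | v_5) forces v_4 = True.
  then (~v_1 | ~v_3 | ~v_4) forces v_3 = False.
Set v_2 = False.
  then (v_2 | ~v_4 | ~v_6) forces v_6 = False.
All clauses satisfied.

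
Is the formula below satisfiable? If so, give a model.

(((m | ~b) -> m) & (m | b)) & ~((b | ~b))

UNSATISFIABLE

The conjunct ~((b | ~b)) is unsatisfiable on its own:
  b=F: evaluates to False.
  b=T: evaluates to False.
So the whole conjunction is unsatisfiable.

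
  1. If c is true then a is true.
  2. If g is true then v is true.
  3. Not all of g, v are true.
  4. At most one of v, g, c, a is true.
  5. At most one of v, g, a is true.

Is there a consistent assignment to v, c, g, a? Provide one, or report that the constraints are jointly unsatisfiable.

v: False; c: False; g: False; a: True

  (1) c=F ⇒ a: vacuous ✓
  (2) g=F ⇒ v: vacuous ✓
  (3) {g, v}: 0/2 true — not all ✓
  (4) {v, g, c, a}: 1 true — at most one ✓
  (5) {v, g, a}: 1 true — at most one ✓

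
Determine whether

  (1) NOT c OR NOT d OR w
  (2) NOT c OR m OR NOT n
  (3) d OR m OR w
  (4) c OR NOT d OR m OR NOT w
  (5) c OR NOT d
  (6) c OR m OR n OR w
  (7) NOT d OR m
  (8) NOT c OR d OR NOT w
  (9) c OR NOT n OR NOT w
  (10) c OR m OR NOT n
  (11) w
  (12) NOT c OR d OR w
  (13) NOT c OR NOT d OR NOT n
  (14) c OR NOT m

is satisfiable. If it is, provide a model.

c = False; d = False; w = True; n = False; m = False

Unit clause (w) forces w = True.
Set c = False.
  then (c OR NOT d) forces d = False.
  then (c OR NOT n OR NOT w) forces n = False.
  then (c OR NOT m) forces m = False.
All clauses satisfied.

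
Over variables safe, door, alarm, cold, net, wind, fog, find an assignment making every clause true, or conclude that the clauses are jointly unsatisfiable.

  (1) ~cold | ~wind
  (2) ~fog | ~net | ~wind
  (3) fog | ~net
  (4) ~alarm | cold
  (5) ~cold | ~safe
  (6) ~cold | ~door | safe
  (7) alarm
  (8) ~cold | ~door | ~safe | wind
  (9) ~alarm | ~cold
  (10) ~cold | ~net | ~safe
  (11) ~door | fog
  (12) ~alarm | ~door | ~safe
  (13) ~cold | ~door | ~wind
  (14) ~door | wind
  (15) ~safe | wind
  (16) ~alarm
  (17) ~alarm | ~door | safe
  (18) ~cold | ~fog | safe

Case alarm = True:
  Clause (~alarm) is falsified — contradiction.
Case alarm = False:
  Clause (alarm) is falsified — contradiction.
Both cases fail, so the formula is unsatisfiable.

The formula is unsatisfiable.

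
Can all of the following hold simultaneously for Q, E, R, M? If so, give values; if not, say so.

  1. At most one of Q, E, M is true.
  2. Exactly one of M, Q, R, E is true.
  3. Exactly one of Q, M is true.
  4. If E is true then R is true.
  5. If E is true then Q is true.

Q = False, E = False, R = False, M = True

  (1) {Q, E, M}: 1 true — at most one ✓
  (2) {M, Q, R, E}: 1 true — exactly one ✓
  (3) {Q, M}: 1 true — exactly one ✓
  (4) E=F ⇒ R: vacuous ✓
  (5) E=F ⇒ Q: vacuous ✓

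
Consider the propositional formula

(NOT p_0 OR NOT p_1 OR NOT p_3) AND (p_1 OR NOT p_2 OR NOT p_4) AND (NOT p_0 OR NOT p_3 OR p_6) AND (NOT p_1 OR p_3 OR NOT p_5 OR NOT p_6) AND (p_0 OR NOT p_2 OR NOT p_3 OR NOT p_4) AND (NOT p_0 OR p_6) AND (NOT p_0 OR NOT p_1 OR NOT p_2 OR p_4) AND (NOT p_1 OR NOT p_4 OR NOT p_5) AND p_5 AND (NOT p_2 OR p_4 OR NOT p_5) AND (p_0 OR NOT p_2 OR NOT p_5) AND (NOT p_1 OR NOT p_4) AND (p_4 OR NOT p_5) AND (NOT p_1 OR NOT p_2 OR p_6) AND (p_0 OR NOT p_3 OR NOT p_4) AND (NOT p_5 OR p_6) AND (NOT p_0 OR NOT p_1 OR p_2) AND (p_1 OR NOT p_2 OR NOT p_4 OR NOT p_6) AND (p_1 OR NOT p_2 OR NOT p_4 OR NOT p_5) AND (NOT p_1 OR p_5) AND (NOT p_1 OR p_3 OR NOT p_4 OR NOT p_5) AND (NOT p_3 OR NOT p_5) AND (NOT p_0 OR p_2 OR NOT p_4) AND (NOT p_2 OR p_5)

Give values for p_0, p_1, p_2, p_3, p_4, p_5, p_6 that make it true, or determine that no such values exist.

Unit clause (p_5) forces p_5 = True.
In (p_4 OR NOT p_5) only p_4 is left, so p_4 = True.
In (NOT p_5 OR p_6) only p_6 is left, so p_6 = True.
In (NOT p_3 OR NOT p_5) only NOT p_3 is left, so p_3 = False.
In (NOT p_1 OR p_3 OR NOT p_5 OR NOT p_6) only NOT p_1 is left, so p_1 = False.
In (p_1 OR NOT p_2 OR NOT p_4 OR NOT p_6) only NOT p_2 is left, so p_2 = False.
In (NOT p_0 OR p_2 OR NOT p_4) only NOT p_0 is left, so p_0 = False.
All clauses satisfied.

p_0 = False, p_1 = False, p_2 = False, p_3 = False, p_4 = True, p_5 = True, p_6 = True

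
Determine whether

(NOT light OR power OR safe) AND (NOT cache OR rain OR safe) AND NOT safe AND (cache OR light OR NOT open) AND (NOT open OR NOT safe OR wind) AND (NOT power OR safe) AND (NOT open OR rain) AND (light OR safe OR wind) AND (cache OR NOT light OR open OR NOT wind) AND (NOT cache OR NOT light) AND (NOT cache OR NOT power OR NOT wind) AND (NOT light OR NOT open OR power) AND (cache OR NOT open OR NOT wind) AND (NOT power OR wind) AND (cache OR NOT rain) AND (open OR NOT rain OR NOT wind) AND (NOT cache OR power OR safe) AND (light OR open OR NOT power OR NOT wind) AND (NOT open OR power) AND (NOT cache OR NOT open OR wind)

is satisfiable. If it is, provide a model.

open=F, power=F, cache=F, wind=T, rain=F, safe=F, light=F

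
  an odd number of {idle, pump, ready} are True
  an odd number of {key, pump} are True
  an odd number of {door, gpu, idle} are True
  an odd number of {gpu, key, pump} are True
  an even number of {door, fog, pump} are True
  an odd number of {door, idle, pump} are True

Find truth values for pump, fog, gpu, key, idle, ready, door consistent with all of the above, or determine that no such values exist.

pump = False; fog = True; gpu = False; key = True; idle = False; ready = True; door = True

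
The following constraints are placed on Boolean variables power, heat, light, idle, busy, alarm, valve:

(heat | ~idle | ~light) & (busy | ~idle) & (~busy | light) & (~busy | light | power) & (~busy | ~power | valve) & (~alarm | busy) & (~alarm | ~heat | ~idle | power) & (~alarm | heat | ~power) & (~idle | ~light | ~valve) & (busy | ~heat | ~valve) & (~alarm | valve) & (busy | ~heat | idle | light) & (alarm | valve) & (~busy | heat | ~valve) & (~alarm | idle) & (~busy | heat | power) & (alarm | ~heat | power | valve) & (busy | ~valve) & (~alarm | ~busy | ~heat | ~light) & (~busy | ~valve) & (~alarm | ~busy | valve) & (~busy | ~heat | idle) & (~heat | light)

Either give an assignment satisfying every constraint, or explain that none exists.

Unsatisfiable — no assignment works.

Case valve = True:
  (busy | ~valve) forces busy = True.
  Clause (~busy | ~valve) is falsified — contradiction.
Case valve = False:
  (~alarm | valve) forces alarm = False.
  Clause (alarm | valve) is falsified — contradiction.
Both cases fail, so the formula is unsatisfiable.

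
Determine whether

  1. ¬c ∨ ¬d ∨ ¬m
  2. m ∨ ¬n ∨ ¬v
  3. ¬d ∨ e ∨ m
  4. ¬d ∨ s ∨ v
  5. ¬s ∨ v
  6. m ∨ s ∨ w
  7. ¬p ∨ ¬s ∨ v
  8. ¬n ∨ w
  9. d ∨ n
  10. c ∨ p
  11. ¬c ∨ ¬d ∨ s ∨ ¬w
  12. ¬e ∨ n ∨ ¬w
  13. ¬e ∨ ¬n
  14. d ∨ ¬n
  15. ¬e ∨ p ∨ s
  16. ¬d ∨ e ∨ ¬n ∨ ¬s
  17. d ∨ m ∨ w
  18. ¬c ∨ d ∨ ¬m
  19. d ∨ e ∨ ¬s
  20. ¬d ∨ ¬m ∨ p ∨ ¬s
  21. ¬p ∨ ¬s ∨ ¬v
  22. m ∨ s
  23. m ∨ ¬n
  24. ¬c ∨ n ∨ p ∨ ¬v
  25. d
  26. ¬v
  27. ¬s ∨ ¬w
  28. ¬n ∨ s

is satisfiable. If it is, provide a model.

Case v = True:
  Clause (¬v) is falsified — contradiction.
Case v = False:
  (¬s ∨ v) forces s = False.
  (¬d ∨ s ∨ v) forces d = False.
  Clause (d) is falsified — contradiction.
Both cases fail, so the formula is unsatisfiable.

Unsatisfiable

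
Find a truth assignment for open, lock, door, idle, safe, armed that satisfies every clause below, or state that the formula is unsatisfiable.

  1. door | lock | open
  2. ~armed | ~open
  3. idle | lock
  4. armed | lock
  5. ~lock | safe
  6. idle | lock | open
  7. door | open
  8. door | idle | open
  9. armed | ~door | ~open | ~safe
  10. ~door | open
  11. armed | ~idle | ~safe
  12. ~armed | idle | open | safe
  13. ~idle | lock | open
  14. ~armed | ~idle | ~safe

open=T, lock=T, door=F, idle=F, safe=T, armed=F

Set open = True.
  then (~armed | ~open) forces armed = False.
  then (armed | lock) forces lock = True.
  then (~lock | safe) forces safe = True.
  then (armed | ~door | ~open | ~safe) forces door = False.
  then (armed | ~idle | ~safe) forces idle = False.
All clauses satisfied.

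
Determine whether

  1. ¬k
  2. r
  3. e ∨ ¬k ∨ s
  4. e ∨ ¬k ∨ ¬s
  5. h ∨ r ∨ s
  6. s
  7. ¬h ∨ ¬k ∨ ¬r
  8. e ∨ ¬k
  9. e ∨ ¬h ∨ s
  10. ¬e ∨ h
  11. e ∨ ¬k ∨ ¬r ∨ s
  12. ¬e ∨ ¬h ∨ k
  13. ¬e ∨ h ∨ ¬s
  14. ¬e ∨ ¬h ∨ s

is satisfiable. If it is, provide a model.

e = False, h = True, r = True, k = False, s = True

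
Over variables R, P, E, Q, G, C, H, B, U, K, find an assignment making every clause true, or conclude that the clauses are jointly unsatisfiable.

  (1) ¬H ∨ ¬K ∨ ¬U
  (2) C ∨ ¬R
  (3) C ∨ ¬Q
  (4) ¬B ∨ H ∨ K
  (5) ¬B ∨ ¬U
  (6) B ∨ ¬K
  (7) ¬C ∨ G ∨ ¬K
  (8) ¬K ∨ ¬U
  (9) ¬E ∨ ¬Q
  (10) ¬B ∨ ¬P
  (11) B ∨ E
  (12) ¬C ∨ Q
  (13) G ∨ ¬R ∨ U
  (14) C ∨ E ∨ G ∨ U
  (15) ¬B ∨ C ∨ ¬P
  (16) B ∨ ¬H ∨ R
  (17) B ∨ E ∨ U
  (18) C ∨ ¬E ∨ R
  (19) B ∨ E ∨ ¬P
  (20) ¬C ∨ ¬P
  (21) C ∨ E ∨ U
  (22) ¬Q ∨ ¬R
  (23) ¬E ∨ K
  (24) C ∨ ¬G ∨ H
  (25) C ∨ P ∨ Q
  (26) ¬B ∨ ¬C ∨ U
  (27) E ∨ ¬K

The formula is unsatisfiable.

Case E = True:
  (¬E ∨ ¬Q) forces Q = False.
  (¬C ∨ Q) forces C = False.
  (C ∨ ¬R) forces R = False.
  Clause (C ∨ ¬E ∨ R) is falsified — contradiction.
Case E = False:
  (B ∨ E) forces B = True.
  (¬B ∨ ¬U) forces U = False.
  (¬B ∨ ¬P) forces P = False.
  (C ∨ E ∨ U) forces C = True.
  Clause (¬B ∨ ¬C ∨ U) is falsified — contradiction.
Both cases fail, so the formula is unsatisfiable.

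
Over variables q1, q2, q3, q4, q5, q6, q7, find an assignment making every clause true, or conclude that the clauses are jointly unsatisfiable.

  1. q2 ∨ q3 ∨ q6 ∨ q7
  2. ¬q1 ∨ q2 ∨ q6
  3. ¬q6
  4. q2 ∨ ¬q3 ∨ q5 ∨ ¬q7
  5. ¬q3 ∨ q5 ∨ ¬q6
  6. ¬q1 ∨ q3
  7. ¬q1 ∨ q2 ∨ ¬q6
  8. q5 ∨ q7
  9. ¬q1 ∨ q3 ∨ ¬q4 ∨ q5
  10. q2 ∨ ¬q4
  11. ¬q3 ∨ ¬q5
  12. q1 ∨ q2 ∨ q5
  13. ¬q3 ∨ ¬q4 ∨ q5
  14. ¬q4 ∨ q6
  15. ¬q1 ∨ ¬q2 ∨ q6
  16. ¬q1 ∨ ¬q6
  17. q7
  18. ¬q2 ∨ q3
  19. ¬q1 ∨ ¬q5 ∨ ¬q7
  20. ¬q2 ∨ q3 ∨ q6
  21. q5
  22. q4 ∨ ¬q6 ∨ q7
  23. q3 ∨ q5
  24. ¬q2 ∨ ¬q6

Unit clause (¬q6) forces q6 = False.
In (¬q4 ∨ q6) only ¬q4 is left, so q4 = False.
Unit clause (q7) forces q7 = True.
Unit clause (q5) forces q5 = True.
In (¬q3 ∨ ¬q5) only ¬q3 is left, so q3 = False.
In (¬q2 ∨ q3) only ¬q2 is left, so q2 = False.
In (¬q1 ∨ ¬q5 ∨ ¬q7) only ¬q1 is left, so q1 = False.
All clauses satisfied.

q1=F; q2=F; q3=F; q4=F; q5=T; q6=F; q7=T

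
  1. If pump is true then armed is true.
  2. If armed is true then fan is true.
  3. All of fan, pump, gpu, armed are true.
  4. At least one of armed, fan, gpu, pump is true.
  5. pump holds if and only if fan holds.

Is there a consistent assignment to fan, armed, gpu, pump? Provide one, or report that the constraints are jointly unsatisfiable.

fan = True, armed = True, gpu = True, pump = True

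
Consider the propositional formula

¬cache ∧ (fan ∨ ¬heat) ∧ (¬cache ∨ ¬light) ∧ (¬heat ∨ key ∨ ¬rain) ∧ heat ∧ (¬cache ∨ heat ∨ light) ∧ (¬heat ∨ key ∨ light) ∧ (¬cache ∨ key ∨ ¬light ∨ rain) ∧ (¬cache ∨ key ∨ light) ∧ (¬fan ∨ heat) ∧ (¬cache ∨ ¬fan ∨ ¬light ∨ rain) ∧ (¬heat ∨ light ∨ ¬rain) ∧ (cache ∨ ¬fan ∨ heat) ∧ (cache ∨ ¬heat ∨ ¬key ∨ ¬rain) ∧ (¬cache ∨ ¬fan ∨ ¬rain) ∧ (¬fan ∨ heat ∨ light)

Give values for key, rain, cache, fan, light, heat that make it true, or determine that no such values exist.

Unit clause (¬cache) forces cache = False.
Unit clause (heat) forces heat = True.
In (fan ∨ ¬heat) only fan is left, so fan = True.
Set key = True.
  then (cache ∨ ¬heat ∨ ¬key ∨ ¬rain) forces rain = False.
Set light = False.
All clauses satisfied.

key=T; rain=F; cache=F; fan=T; light=F; heat=T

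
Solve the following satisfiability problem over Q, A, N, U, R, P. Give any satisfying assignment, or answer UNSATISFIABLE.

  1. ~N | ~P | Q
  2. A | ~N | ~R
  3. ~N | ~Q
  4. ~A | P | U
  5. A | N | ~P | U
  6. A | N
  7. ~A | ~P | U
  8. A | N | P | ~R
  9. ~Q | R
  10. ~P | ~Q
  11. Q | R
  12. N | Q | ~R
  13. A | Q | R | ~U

Q: True, A: True, N: False, U: True, R: True, P: False

Set Q = True.
  then (~N | ~Q) forces N = False.
  then (A | N) forces A = True.
  then (~Q | R) forces R = True.
  then (~P | ~Q) forces P = False.
  then (~A | P | U) forces U = True.
All clauses satisfied.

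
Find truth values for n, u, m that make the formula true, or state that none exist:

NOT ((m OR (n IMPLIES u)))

n = True, u = False, m = False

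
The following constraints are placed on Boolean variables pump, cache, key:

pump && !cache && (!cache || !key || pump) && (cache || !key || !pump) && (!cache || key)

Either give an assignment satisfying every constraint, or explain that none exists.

pump = True; cache = False; key = False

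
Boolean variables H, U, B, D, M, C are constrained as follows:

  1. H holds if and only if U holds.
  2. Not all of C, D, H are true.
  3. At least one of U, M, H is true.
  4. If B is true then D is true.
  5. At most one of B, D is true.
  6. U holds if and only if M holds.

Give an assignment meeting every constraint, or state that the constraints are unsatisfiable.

H=T, U=T, B=F, D=F, M=T, C=F

  (1) H=T, U=T — same ✓
  (2) {C, D, H}: 1/3 true — not all ✓
  (3) {U, M, H}: 3 true — at least one ✓
  (4) B=F ⇒ D: vacuous ✓
  (5) {B, D}: 0 true — at most one ✓
  (6) U=T, M=T — same ✓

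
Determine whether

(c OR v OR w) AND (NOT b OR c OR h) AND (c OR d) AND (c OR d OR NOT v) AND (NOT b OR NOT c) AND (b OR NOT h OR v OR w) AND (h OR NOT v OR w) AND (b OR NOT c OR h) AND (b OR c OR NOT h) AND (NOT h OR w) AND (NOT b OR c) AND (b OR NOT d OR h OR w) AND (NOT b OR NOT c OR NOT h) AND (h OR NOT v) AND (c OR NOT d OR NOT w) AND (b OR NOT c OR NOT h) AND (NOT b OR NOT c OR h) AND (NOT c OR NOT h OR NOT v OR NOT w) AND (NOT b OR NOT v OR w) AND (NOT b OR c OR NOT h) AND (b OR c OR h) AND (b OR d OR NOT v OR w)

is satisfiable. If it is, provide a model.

The formula is unsatisfiable.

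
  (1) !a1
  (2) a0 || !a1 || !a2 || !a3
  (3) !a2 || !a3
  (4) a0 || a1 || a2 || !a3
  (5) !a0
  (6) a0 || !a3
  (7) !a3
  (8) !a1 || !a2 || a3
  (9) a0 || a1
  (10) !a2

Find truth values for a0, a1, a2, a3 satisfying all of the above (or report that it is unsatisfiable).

Unsatisfiable — no assignment works.

Case a0 = True:
  Clause (!a0) is falsified — contradiction.
Case a0 = False:
  (!a1) forces a1 = False.
  Clause (a0 || a1) is falsified — contradiction.
Both cases fail, so the formula is unsatisfiable.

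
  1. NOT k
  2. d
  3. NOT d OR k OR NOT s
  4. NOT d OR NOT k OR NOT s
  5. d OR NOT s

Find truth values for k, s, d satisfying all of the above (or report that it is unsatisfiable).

k: False; s: False; d: True

Unit clause (NOT k) forces k = False.
Unit clause (d) forces d = True.
In (NOT d OR k OR NOT s) only NOT s is left, so s = False.
All clauses satisfied.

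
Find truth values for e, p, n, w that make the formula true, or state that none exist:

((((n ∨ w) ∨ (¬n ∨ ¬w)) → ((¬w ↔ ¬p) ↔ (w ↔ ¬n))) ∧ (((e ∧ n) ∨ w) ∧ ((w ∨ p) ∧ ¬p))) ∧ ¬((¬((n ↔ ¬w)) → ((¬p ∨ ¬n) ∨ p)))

The formula is unsatisfiable.

The conjunct ¬((¬((n ↔ ¬w)) → ((¬p ∨ ¬n) ∨ p))) is unsatisfiable on its own:
  p=F, n=F, w=F: evaluates to False.
  p=F, n=F, w=T: evaluates to False.
  p=F, n=T, w=F: evaluates to False.
  p=F, n=T, w=T: evaluates to False.
  p=T, n=F, w=F: evaluates to False.
  p=T, n=F, w=T: evaluates to False.
  p=T, n=T, w=F: evaluates to False.
  p=T, n=T, w=T: evaluates to False.
So the whole conjunction is unsatisfiable.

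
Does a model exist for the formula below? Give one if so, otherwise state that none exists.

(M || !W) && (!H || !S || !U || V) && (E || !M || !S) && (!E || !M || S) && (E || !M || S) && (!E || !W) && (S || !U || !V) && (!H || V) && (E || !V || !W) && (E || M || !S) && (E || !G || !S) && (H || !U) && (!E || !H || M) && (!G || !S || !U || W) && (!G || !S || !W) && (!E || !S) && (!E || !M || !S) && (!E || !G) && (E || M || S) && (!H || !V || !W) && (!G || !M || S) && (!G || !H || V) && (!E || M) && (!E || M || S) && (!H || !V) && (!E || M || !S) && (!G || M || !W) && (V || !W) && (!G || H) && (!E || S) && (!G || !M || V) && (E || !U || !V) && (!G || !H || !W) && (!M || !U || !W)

Case S = True:
  (!E || !S) forces E = False.
  (E || !M || !S) forces M = False.
  Clause (E || M || !S) is falsified — contradiction.
Case S = False:
  (!E || S) forces E = False.
  (E || !M || S) forces M = False.
  Clause (E || M || S) is falsified — contradiction.
Both cases fail, so the formula is unsatisfiable.

Unsatisfiable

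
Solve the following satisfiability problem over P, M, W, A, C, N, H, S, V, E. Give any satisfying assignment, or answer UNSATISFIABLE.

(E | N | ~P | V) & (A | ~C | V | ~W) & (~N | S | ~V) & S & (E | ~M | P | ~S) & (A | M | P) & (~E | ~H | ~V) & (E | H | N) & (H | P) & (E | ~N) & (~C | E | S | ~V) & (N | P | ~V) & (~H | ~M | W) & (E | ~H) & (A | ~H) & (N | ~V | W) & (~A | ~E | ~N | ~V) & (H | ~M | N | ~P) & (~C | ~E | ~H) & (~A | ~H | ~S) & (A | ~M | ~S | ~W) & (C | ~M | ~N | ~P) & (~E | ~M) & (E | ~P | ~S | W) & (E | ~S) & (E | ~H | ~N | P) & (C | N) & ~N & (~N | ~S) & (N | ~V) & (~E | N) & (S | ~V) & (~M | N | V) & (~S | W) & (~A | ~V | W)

UNSATISFIABLE

Case N = True:
  Clause (~N) is falsified — contradiction.
Case N = False:
  (S) forces S = True.
  (E | ~S) forces E = True.
  Clause (~E | N) is falsified — contradiction.
Both cases fail, so the formula is unsatisfiable.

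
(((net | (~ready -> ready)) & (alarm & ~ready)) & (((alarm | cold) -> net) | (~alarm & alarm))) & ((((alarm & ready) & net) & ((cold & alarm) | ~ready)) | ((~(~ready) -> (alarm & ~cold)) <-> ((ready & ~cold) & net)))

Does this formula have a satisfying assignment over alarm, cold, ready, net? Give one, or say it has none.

Case ready = True: the conjunct ~ready is False.
Case ready = False: the conjunct (((alarm & ready) & net) & ((cold & alarm) | ~ready)) | ((~(~ready) -> (alarm & ~cold)) <-> ((ready & ~cold) & net)) becomes (False & True) | (True <-> False) = False.
Both cases fail — unsatisfiable.

Unsatisfiable — no assignment works.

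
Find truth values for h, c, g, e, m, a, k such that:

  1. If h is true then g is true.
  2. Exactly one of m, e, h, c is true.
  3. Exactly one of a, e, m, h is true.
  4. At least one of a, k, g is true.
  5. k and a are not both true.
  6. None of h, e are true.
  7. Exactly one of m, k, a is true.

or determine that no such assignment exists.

h = False; c = True; g = True; e = False; m = False; a = True; k = False

  (1) h=F ⇒ g: vacuous ✓
  (2) {m, e, h, c}: 1 true — exactly one ✓
  (3) {a, e, m, h}: 1 true — exactly one ✓
  (4) {a, k, g}: 2 true — at least one ✓
  (5) k=F, a=T — not both ✓
  (6) {h, e}: 0 true — none ✓
  (7) {m, k, a}: 1 true — exactly one ✓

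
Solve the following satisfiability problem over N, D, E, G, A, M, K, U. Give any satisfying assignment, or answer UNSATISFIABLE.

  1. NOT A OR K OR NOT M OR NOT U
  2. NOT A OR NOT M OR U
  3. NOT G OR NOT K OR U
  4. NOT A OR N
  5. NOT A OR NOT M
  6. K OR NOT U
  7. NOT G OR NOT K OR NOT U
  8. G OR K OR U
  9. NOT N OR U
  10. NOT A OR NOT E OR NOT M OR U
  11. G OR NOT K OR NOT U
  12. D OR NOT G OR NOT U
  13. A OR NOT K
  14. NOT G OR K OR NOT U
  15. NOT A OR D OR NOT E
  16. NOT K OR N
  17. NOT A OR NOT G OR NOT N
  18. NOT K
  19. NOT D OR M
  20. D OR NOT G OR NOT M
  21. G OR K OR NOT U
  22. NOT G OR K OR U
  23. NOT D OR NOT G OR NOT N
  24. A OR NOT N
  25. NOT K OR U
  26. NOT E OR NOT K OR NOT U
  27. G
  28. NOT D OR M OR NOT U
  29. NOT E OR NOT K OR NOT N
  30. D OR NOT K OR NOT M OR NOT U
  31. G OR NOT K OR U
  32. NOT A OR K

Unsatisfiable

Case G = True:
  (NOT K) forces K = False.
  (K OR NOT U) forces U = False.
  Clause (NOT G OR K OR U) is falsified — contradiction.
Case G = False:
  Clause (G) is falsified — contradiction.
Both cases fail, so the formula is unsatisfiable.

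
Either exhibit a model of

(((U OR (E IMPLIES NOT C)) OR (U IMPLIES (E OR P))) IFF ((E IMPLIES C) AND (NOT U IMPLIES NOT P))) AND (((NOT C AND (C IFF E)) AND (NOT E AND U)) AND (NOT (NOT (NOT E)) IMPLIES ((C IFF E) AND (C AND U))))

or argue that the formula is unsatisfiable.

Case E = True: the conjunct NOT E is False.
Case E = False: the formula simplifies to (NOT U IMPLIES NOT P) AND (((NOT C AND NOT C) AND U) AND (NOT C AND (C AND U))).
  C = True: the conjunct NOT C is False.
  C = False: the conjunct C is False.
Both cases fail — unsatisfiable.

Unsatisfiable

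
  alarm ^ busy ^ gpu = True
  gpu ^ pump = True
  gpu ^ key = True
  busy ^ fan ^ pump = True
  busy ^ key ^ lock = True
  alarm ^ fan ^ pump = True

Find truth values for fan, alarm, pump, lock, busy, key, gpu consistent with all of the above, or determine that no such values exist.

fan: False, alarm: True, pump: False, lock: False, busy: True, key: False, gpu: True

alarm ^ busy ^ gpu = T ^ T ^ T = True ✓
gpu ^ pump = T ^ F = True ✓
gpu ^ key = T ^ F = True ✓
busy ^ fan ^ pump = T ^ F ^ F = True ✓
busy ^ key ^ lock = T ^ F ^ F = True ✓
alarm ^ fan ^ pump = T ^ F ^ F = True ✓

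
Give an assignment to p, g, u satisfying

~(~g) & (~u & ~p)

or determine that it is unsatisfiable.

p=F; g=T; u=F

  ~(~g) = True
    ~g = False
  ~u & ~p = True
    ~u = True
    ~p = True
Both conjuncts True, so the formula holds.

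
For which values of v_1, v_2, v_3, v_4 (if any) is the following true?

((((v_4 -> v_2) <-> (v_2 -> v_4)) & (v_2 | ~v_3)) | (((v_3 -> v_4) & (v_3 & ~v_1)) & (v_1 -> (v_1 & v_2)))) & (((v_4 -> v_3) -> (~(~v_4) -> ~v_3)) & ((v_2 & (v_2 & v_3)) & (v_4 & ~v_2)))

The formula is unsatisfiable.

Case v_2 = True: the conjunct ~v_2 is False.
Case v_2 = False: the conjunct v_2 is False.
Both cases fail — unsatisfiable.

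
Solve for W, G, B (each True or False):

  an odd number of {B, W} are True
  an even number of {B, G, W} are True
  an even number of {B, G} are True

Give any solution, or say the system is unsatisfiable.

W=F, G=T, B=T

{B, W}: 1 true → odd ✓
{B, G, W}: 2 true → even ✓
{B, G}: 2 true → even ✓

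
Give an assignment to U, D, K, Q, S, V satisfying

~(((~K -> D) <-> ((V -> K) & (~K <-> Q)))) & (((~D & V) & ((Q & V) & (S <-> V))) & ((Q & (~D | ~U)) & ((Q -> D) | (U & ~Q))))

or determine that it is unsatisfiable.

Unsatisfiable

Case D = True: the conjunct ~D is False.
Case D = False: the formula simplifies to ~((K <-> ((V -> K) & (~K <-> Q)))) & ((V & ((Q & V) & (S <-> V))) & (Q & (~Q | (U & ~Q)))).
  Q = True: the conjunct ~Q | (U & ~Q) becomes ~True | (U & False) = False.
  Q = False: the conjunct Q is False.
Both cases fail — unsatisfiable.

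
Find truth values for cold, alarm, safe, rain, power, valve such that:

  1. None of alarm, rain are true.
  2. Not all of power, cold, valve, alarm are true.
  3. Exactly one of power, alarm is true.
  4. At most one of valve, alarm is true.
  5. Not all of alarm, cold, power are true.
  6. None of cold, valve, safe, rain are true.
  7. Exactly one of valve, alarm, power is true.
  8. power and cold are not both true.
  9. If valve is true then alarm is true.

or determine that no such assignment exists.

cold = False; alarm = False; safe = False; rain = False; power = True; valve = False

  (1) {alarm, rain}: 0 true — none ✓
  (2) {power, cold, valve, alarm}: 1/4 true — not all ✓
  (3) {power, alarm}: 1 true — exactly one ✓
  (4) {valve, alarm}: 0 true — at most one ✓
  (5) {alarm, cold, power}: 1/3 true — not all ✓
  (6) {cold, valve, safe, rain}: 0 true — none ✓
  (7) {valve, alarm, power}: 1 true — exactly one ✓
  (8) power=T, cold=F — not both ✓
  (9) valve=F ⇒ alarm: vacuous ✓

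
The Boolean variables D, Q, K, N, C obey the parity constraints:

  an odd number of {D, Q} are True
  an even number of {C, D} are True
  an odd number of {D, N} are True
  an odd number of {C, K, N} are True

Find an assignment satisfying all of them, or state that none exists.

D = False, Q = True, K = False, N = True, C = False

{D, Q}: 1 true → odd ✓
{C, D}: 0 true → even ✓
{D, N}: 1 true → odd ✓
{C, K, N}: 1 true → odd ✓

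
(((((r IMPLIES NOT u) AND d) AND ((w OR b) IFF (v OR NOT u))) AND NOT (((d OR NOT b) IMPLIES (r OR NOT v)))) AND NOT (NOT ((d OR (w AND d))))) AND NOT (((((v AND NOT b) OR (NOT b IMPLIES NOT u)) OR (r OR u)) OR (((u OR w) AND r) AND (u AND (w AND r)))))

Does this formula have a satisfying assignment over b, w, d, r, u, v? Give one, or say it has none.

The formula is unsatisfiable.

The conjunct NOT (((((v AND NOT b) OR (NOT b IMPLIES NOT u)) OR (r OR u)) OR (((u OR w) AND r) AND (u AND (w AND r))))) is unsatisfiable on its own:
  u = True: this becomes NOT ((True OR (r AND (w AND r)))) = False.
  u = False: this becomes NOT ((True OR False)) = False.
So the whole conjunction is unsatisfiable.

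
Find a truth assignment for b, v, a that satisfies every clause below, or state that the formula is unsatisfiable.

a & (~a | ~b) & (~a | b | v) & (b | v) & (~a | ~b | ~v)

b = False; v = True; a = True

Unit clause (a) forces a = True.
In (~a | ~b) only ~b is left, so b = False.
In (~a | b | v) only v is left, so v = True.
Check each clause:
  (a): a holds.
  (~a | ~b): ~b holds.
  (~a | b | v): v holds.
  (b | v): v holds.
  (~a | ~b | ~v): ~b holds.
All clauses satisfied.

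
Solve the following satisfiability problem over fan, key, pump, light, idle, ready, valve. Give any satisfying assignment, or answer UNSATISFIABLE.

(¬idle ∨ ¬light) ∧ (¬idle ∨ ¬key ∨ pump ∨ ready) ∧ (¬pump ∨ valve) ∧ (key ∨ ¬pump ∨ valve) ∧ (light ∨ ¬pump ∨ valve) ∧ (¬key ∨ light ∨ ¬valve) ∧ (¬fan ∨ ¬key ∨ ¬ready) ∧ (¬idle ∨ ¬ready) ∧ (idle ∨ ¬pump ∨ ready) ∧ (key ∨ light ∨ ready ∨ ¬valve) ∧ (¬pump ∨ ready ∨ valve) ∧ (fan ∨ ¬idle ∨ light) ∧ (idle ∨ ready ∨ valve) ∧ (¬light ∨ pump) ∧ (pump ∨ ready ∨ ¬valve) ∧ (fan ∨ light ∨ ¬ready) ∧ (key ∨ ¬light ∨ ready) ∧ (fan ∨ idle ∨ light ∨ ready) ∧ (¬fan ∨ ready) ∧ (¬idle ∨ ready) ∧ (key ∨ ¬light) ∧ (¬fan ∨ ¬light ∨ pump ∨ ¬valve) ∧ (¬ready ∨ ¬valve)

Set fan = True.
  then (¬fan ∨ ready) forces ready = True.
  then (¬ready ∨ ¬valve) forces valve = False.
  then (¬pump ∨ valve) forces pump = False.
  then (¬fan ∨ ¬key ∨ ¬ready) forces key = False.
  then (¬idle ∨ ¬ready) forces idle = False.
  then (¬light ∨ pump) forces light = False.
All clauses satisfied.

fan=T; key=F; pump=F; light=F; idle=F; ready=T; valve=F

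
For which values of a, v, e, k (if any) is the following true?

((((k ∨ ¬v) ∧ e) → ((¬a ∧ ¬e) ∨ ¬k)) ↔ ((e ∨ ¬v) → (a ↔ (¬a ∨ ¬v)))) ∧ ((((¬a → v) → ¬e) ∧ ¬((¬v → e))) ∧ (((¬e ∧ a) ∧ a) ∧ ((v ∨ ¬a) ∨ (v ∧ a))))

The formula is unsatisfiable.

Case e = True: the conjunct ¬((¬v → e)) becomes ¬((¬v → True)) = False.
Case e = False: the formula simplifies to (¬v → (a ↔ (¬a ∨ ¬v))) ∧ (¬v ∧ ((a ∧ a) ∧ ((v ∨ ¬a) ∨ (v ∧ a)))).
  v = True: the conjunct ¬v is False.
  v = False: simplifies to a ∧ ((a ∧ a) ∧ ¬a).
    a = True: the conjunct ¬a is False.
    a = False: the conjunct a is False.
Both cases fail — unsatisfiable.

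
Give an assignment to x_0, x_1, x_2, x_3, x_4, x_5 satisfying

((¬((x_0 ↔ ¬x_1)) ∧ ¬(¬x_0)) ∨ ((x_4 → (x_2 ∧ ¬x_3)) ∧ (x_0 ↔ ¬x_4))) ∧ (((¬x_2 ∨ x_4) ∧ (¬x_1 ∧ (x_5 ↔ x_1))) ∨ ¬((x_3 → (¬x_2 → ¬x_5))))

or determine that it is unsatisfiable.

x_0 = False, x_1 = False, x_2 = True, x_3 = False, x_4 = True, x_5 = False

  (¬((x_0 ↔ ¬x_1)) ∧ ¬(¬x_0)) ∨ ((x_4 → (x_2 ∧ ¬x_3)) ∧ (x_0 ↔ ¬x_4)) = True
    ¬((x_0 ↔ ¬x_1)) ∧ ¬(¬x_0) = False
      ¬((x_0 ↔ ¬x_1)) = True
        x_0 ↔ ¬x_1 = False
          ¬x_1 = True
      ¬(¬x_0) = False
        ¬x_0 = True
    (x_4 → (x_2 ∧ ¬x_3)) ∧ (x_0 ↔ ¬x_4) = True
      x_4 → (x_2 ∧ ¬x_3) = True
        x_2 ∧ ¬x_3 = True
          ¬x_3 = True
      x_0 ↔ ¬x_4 = True
        ¬x_4 = False
  ((¬x_2 ∨ x_4) ∧ (¬x_1 ∧ (x_5 ↔ x_1))) ∨ ¬((x_3 → (¬x_2 → ¬x_5))) = True
    (¬x_2 ∨ x_4) ∧ (¬x_1 ∧ (x_5 ↔ x_1)) = True
      ¬x_2 ∨ x_4 = True
        ¬x_2 = False
      ¬x_1 ∧ (x_5 ↔ x_1) = True
        ¬x_1 = True
        x_5 ↔ x_1 = True
    ¬((x_3 → (¬x_2 → ¬x_5))) = False
      x_3 → (¬x_2 → ¬x_5) = True
        ¬x_2 → ¬x_5 = True
          ¬x_2 = False
          ¬x_5 = True
Both conjuncts True, so the formula holds.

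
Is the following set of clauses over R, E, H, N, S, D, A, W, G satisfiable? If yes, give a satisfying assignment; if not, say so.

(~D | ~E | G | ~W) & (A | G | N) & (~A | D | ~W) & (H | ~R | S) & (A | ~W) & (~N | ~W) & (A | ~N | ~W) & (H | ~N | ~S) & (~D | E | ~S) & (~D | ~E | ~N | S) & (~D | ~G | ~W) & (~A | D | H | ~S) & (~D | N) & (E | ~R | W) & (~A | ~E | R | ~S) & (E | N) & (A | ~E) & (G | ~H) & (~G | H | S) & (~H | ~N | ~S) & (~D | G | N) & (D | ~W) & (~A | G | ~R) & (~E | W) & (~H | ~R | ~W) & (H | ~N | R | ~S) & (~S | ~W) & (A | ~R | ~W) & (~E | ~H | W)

R = False, E = False, H = False, N = True, S = False, D = True, A = True, W = False, G = False

Set R = False.
Set E = False.
  then (E | N) forces N = True.
  then (~N | ~W) forces W = False.
Set H = False.
  then (H | ~N | ~S) forces S = False.
  then (~G | H | S) forces G = False.
Set D = True.
Set A = True.
All clauses satisfied.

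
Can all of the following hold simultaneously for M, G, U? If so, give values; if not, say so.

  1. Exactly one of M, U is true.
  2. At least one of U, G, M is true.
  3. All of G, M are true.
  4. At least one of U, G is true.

M = True, G = True, U = False

  (1) {M, U}: 1 true — exactly one ✓
  (2) {U, G, M}: 2 true — at least one ✓
  (3) {G, M}: all 2 true ✓
  (4) {U, G}: 1 true — at least one ✓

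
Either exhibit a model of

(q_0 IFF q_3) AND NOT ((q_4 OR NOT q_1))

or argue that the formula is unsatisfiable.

q_0: True; q_1: True; q_3: True; q_4: False

  q_0 IFF q_3 = True
  NOT ((q_4 OR NOT q_1)) = True
    q_4 OR NOT q_1 = False
      NOT q_1 = False
Both conjuncts True, so the formula holds.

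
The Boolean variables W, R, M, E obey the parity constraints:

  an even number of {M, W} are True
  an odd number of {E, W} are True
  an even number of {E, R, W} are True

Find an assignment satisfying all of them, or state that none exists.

W=F, R=T, M=F, E=T

{M, W}: 0 true → even ✓
{E, W}: 1 true → odd ✓
{E, R, W}: 2 true → even ✓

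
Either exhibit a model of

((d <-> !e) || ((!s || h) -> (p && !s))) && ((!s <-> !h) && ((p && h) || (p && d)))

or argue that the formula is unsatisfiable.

s=F, e=T, p=T, h=F, d=T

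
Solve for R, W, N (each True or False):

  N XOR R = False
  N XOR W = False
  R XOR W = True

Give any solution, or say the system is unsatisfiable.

The formula is unsatisfiable.

Adding constraints 1, 2, 3 mod 2: every variable appears an even number of times on the left, so the left side is 0.
But the right sides sum to 1 (mod 2). 0 ≠ 1 — the system is inconsistent.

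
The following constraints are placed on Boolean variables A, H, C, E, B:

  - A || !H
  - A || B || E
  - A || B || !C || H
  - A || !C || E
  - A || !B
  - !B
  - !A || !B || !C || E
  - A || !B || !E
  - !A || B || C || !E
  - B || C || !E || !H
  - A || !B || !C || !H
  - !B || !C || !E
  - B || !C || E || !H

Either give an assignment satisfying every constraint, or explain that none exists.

A: True; H: False; C: True; E: True; B: False

Unit clause (!B) forces B = False.
Set A = True.
Set H = False.
Set C = True.
Set E = True.
All clauses satisfied.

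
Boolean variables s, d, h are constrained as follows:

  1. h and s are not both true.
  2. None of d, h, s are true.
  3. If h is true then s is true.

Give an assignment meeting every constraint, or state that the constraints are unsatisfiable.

s = False, d = False, h = False

  (1) h=F, s=F — not both ✓
  (2) {d, h, s}: 0 true — none ✓
  (3) h=F ⇒ s: vacuous ✓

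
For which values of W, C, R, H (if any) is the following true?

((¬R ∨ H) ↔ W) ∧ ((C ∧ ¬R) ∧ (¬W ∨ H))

W = True, C = True, R = False, H = True

  (¬R ∨ H) ↔ W = True
    ¬R ∨ H = True
      ¬R = True
  (C ∧ ¬R) ∧ (¬W ∨ H) = True
    C ∧ ¬R = True
      ¬R = True
    ¬W ∨ H = True
      ¬W = False
Both conjuncts True, so the formula holds.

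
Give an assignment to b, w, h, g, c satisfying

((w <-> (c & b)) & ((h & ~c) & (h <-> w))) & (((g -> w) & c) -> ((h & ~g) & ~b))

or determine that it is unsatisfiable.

Case c = True: the conjunct ~c is False.
Case c = False: the formula simplifies to ~w & (h & (h <-> w)).
  w = True: the conjunct ~w is False.
  w = False: simplifies to h & ~h.
    h = True: the conjunct ~h is False.
    h = False: the conjunct h is False.
Both cases fail — unsatisfiable.

Unsatisfiable — no assignment works.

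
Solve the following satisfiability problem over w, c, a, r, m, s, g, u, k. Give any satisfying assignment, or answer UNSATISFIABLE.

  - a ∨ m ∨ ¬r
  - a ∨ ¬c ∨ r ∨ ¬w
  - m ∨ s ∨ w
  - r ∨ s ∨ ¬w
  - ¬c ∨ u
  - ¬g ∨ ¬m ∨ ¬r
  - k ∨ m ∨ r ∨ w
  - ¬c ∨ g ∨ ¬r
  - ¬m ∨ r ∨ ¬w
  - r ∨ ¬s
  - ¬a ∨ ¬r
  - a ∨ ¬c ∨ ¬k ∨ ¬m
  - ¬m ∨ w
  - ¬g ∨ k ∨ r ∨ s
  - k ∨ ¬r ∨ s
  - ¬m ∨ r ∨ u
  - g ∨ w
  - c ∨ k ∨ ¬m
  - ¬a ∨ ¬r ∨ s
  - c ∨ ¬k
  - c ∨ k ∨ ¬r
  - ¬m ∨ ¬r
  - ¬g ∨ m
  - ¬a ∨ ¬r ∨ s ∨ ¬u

No satisfying assignment exists.

Case r = True:
  (¬a ∨ ¬r) forces a = False.
  (a ∨ m ∨ ¬r) forces m = True.
  Clause (¬m ∨ ¬r) is falsified — contradiction.
Case r = False:
  (r ∨ ¬s) forces s = False.
  (r ∨ s ∨ ¬w) forces w = False.
  (m ∨ s ∨ w) forces m = True.
  Clause (¬m ∨ w) is falsified — contradiction.
Both cases fail, so the formula is unsatisfiable.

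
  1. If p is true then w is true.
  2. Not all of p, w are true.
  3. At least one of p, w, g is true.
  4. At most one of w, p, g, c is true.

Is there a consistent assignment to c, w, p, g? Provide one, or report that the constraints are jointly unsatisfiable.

c = False, w = False, p = False, g = True

  (1) p=F ⇒ w: vacuous ✓
  (2) {p, w}: 0/2 true — not all ✓
  (3) {p, w, g}: 1 true — at least one ✓
  (4) {w, p, g, c}: 1 true — at most one ✓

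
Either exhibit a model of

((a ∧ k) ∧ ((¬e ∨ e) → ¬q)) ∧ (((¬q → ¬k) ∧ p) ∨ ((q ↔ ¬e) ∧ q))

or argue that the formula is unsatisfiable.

No satisfying assignment exists.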